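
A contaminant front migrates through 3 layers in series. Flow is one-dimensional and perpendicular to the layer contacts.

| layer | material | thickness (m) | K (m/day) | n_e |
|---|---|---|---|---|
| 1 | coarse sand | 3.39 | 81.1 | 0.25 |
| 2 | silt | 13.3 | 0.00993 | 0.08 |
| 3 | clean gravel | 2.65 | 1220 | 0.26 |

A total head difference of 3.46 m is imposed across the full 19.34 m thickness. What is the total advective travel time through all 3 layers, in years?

2.76

With flow normal to the layers, continuity requires the same specific discharge q through every layer.
Σ(b_i/K_i) = 3.39/81.1 + 13.3/0.00993 + 2.65/1220 = 1339 d.
q = Δh / Σ(b_i/K_i) = 3.46 / 1339 = 0.002583 m/day.
In each layer the seepage velocity is v_i = q/n_i, so the layer transit time is t_i = b_i·n_i / q:
  layer 1 (coarse sand): t_1 = 3.39 × 0.25 / 0.002583 = 328.1 d
  layer 2 (silt): t_2 = 13.3 × 0.08 / 0.002583 = 411.9 d
  layer 3 (clean gravel): t_3 = 2.65 × 0.26 / 0.002583 = 266.7 d
Total t = Σ t_i = 1007 days = 2.756 years.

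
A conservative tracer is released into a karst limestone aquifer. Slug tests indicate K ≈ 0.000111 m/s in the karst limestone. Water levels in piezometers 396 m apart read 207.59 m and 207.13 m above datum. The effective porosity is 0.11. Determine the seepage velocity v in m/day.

Convert K: 0.000111 m/s × 86400 = 9.590 m/day.
Hydraulic gradient i = (207.59 − 207.13) / 396 = 0.46 / 396 = 0.001162.
Darcy flux q = K · i = 9.590 × 0.001162 = 0.01114 m/day.
Seepage velocity v = q / n_e = 0.01114 / 0.11 = 0.1013 m/day.

0.101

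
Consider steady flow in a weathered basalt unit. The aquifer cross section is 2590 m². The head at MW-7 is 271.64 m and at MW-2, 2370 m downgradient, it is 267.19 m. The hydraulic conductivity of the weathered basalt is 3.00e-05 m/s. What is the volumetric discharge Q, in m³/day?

12.6

Convert K: 3.00e-05 m/s × 86400 = 2.592 m/day.
Hydraulic gradient i = (271.64 − 267.19) / 2370 = 4.45 / 2370 = 0.001878.
Darcy's law: Q = K · A · i = 2.592 × 2590 × 0.001878 = 12.61 m³/day.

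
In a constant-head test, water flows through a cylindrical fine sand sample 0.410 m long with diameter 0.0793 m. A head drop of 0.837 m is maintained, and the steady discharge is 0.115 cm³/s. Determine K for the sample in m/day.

0.985

Cross-sectional area A = π·(d/2)² = π × (0.0793/2)² = 0.004939 m².
Convert discharge: 0.115 cm³/s = 1.150e-07 m³/s.
Darcy's law rearranged: K = Q·L / (A·Δh) = 1.150e-07 × 0.410 / (0.004939 × 0.837) = 1.141e-05 m/s = 0.9854 m/day.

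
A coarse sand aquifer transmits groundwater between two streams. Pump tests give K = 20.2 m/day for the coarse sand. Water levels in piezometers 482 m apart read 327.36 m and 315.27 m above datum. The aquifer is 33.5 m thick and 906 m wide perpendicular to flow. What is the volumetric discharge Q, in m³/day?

Cross-sectional area A = 906 × 33.5 = 30351 m².
Hydraulic gradient i = (327.36 − 315.27) / 482 = 12.09 / 482 = 0.02508.
Darcy's law: Q = K · A · i = 20.20 × 30351 × 0.02508 = 15378 m³/day.

15400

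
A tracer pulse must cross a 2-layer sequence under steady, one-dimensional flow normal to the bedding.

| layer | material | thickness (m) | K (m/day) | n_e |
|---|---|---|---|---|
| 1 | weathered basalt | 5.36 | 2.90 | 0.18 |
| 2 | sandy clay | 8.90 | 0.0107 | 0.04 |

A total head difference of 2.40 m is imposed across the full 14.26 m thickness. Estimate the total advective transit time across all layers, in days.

459

With flow normal to the layers, continuity requires the same specific discharge q through every layer.
Σ(b_i/K_i) = 5.36/2.90 + 8.90/0.0107 = 833.6 d.
q = Δh / Σ(b_i/K_i) = 2.40 / 833.6 = 0.002879 m/day.
In each layer the seepage velocity is v_i = q/n_i, so the layer transit time is t_i = b_i·n_i / q:
  layer 1 (weathered basalt): t_1 = 5.36 × 0.18 / 0.002879 = 335.1 d
  layer 2 (sandy clay): t_2 = 8.90 × 0.04 / 0.002879 = 123.7 d
Total t = Σ t_i = 458.8 days.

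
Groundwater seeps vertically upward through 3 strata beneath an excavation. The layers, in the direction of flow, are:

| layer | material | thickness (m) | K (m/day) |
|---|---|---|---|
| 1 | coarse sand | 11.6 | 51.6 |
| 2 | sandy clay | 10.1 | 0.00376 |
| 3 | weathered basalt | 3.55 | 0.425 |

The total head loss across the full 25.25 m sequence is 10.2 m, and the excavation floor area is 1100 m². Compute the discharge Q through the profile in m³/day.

Flow is perpendicular to layering, so the layers act in series and the equivalent K is the thickness-weighted harmonic mean.
Total thickness L = 11.6 + 10.1 + 3.55 = 25.25 m.
Σ(b_i/K_i) = 11.6/51.6 + 10.1/0.00376 + 3.55/0.425 = 2695 d.
K_eq = L / Σ(b_i/K_i) = 25.25 / 2695 = 0.009370 m/day.
Q = K_eq · A · (Δh/L) = 0.009370 × 1100 × (10.2/25.25) = 4.164 m³/day.

4.16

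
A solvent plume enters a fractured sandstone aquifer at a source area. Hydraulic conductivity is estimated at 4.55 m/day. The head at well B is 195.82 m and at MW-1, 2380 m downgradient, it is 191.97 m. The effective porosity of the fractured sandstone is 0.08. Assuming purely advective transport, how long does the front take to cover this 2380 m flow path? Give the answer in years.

70.8

Hydraulic gradient i = (195.82 − 191.97) / 2380 = 3.85 / 2380 = 0.001618.
Darcy flux q = K · i = 4.550 × 0.001618 = 0.007360 m/day.
Seepage velocity v = q / n_e = 0.007360 / 0.08 = 0.09200 m/day.
Travel time t = L / v = 2380 / 0.09200 = 25869 days = 70.82 years.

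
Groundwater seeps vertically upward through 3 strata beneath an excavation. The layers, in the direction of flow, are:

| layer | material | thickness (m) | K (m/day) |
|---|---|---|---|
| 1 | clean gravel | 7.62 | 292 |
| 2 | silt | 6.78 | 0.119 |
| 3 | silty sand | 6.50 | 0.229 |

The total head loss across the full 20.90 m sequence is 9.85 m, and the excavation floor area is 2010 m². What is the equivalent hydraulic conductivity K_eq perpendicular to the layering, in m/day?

Flow is perpendicular to layering, so the layers act in series and the equivalent K is the thickness-weighted harmonic mean.
Total thickness L = 7.62 + 6.78 + 6.50 = 20.90 m.
Σ(b_i/K_i) = 7.62/292 + 6.78/0.119 + 6.50/0.229 = 85.39 d.
K_eq = L / Σ(b_i/K_i) = 20.90 / 85.39 = 0.2448 m/day.

0.245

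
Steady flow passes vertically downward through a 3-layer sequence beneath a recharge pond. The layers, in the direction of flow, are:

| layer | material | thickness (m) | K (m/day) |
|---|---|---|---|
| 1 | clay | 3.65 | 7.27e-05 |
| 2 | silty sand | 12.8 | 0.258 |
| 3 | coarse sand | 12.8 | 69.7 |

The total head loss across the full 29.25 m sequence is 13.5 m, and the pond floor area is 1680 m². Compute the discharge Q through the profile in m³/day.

0.451

Flow is perpendicular to layering, so the layers act in series and the equivalent K is the thickness-weighted harmonic mean.
Total thickness L = 3.65 + 12.8 + 12.8 = 29.25 m.
Σ(b_i/K_i) = 3.65/7.27e-05 + 12.8/0.258 + 12.8/69.7 = 50256 d.
K_eq = L / Σ(b_i/K_i) = 29.25 / 50256 = 0.0005820 m/day.
Q = K_eq · A · (Δh/L) = 0.0005820 × 1680 × (13.5/29.25) = 0.4513 m³/day.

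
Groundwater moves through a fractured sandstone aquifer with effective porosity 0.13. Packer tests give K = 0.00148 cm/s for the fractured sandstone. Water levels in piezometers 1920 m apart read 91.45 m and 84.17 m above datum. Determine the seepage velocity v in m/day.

0.0373

Convert K: 0.00148 cm/s × 864 = 1.279 m/day.
Hydraulic gradient i = (91.45 − 84.17) / 1920 = 7.28 / 1920 = 0.003792.
Darcy flux q = K · i = 1.279 × 0.003792 = 0.004848 m/day.
Seepage velocity v = q / n_e = 0.004848 / 0.13 = 0.03730 m/day.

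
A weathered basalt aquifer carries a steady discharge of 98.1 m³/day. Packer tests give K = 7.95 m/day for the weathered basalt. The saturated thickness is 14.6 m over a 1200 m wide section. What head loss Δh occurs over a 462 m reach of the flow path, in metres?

Cross-sectional area A = 1200 × 14.6 = 17520 m².
From Q = K·A·i, i = Q / (K·A) = 98.1 / (7.950 × 17520) = 0.0007043.
Head loss Δh = i · L = 0.0007043 × 462 = 0.3254 m.

0.325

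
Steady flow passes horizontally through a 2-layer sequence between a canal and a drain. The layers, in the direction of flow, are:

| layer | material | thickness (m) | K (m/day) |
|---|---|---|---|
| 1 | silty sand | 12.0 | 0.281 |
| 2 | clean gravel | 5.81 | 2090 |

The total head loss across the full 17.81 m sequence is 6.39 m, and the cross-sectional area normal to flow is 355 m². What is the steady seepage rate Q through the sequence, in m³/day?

53.1

Flow is perpendicular to layering, so the layers act in series and the equivalent K is the thickness-weighted harmonic mean.
Total thickness L = 12.0 + 5.81 = 17.81 m.
Σ(b_i/K_i) = 12.0/0.281 + 5.81/2090 = 42.71 d.
K_eq = L / Σ(b_i/K_i) = 17.81 / 42.71 = 0.4170 m/day.
Q = K_eq · A · (Δh/L) = 0.4170 × 355 × (6.39/17.81) = 53.12 m³/day.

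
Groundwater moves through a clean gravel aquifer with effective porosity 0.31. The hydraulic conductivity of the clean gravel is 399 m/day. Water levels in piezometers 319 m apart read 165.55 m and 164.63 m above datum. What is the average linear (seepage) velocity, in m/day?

Hydraulic gradient i = (165.55 − 164.63) / 319 = 0.92 / 319 = 0.002884.
Darcy flux q = K · i = 399.0 × 0.002884 = 1.151 m/day.
Seepage velocity v = q / n_e = 1.151 / 0.31 = 3.712 m/day.

3.71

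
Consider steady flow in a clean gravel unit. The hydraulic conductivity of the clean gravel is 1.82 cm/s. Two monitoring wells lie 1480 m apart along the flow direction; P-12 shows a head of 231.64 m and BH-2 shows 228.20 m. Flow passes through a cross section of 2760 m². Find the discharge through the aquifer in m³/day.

10100

Convert K: 1.82 cm/s × 864 = 1572 m/day.
Hydraulic gradient i = (231.64 − 228.20) / 1480 = 3.44 / 1480 = 0.002324.
Darcy's law: Q = K · A · i = 1572 × 2760 × 0.002324 = 10088 m³/day.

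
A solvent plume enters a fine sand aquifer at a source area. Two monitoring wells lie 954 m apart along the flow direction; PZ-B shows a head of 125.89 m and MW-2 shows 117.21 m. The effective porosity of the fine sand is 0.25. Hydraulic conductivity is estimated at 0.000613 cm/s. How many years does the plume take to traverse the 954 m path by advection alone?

136

Convert K: 0.000613 cm/s × 864 = 0.5296 m/day.
Hydraulic gradient i = (125.89 − 117.21) / 954 = 8.68 / 954 = 0.009099.
Darcy flux q = K · i = 0.5296 × 0.009099 = 0.004819 m/day.
Seepage velocity v = q / n_e = 0.004819 / 0.25 = 0.01928 m/day.
Travel time t = L / v = 954 / 0.01928 = 49493 days = 135.5 years.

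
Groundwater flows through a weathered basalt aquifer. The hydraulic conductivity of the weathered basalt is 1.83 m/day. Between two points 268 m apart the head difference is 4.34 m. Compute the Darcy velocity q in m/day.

Hydraulic gradient i = Δh / L = 4.34 / 268 = 0.01619.
Specific discharge q = K · i = 1.830 × 0.01619 = 0.02964 m/day.

0.0296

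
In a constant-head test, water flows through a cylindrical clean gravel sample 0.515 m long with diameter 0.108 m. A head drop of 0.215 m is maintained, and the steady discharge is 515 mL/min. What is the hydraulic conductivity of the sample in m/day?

194

Cross-sectional area A = π·(d/2)² = π × (0.108/2)² = 0.009161 m².
Convert discharge: 515 mL/min = 8.583e-06 m³/s.
Darcy's law rearranged: K = Q·L / (A·Δh) = 8.583e-06 × 0.515 / (0.009161 × 0.215) = 0.002244 m/s = 193.9 m/day.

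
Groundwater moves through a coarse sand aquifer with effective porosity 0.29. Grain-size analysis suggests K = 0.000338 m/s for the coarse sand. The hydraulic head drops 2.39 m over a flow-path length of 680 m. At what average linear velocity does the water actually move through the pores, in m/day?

0.354

Convert K: 0.000338 m/s × 86400 = 29.20 m/day.
Hydraulic gradient i = Δh / L = 2.39 / 680 = 0.003515.
Darcy flux q = K · i = 29.20 × 0.003515 = 0.1026 m/day.
Seepage velocity v = q / n_e = 0.1026 / 0.29 = 0.3539 m/day.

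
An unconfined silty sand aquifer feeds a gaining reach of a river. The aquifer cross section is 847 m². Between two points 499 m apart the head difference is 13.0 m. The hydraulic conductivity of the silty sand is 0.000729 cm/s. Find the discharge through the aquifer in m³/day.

13.9

Convert K: 0.000729 cm/s × 864 = 0.6299 m/day.
Hydraulic gradient i = Δh / L = 13.0 / 499 = 0.02605.
Darcy's law: Q = K · A · i = 0.6299 × 847.0 × 0.02605 = 13.90 m³/day.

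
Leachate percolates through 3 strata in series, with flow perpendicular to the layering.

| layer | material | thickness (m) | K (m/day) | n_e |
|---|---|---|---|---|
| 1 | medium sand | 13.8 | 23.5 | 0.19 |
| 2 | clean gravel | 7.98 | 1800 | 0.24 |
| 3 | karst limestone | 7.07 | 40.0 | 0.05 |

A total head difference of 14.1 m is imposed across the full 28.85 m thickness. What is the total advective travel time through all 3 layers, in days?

With flow normal to the layers, continuity requires the same specific discharge q through every layer.
Σ(b_i/K_i) = 13.8/23.5 + 7.98/1800 + 7.07/40.0 = 0.7684 d.
q = Δh / Σ(b_i/K_i) = 14.1 / 0.7684 = 18.35 m/day.
In each layer the seepage velocity is v_i = q/n_i, so the layer transit time is t_i = b_i·n_i / q:
  layer 1 (medium sand): t_1 = 13.8 × 0.19 / 18.35 = 0.1429 d
  layer 2 (clean gravel): t_2 = 7.98 × 0.24 / 18.35 = 0.1044 d
  layer 3 (karst limestone): t_3 = 7.07 × 0.05 / 18.35 = 0.01926 d
Total t = Σ t_i = 0.2665 days.

0.267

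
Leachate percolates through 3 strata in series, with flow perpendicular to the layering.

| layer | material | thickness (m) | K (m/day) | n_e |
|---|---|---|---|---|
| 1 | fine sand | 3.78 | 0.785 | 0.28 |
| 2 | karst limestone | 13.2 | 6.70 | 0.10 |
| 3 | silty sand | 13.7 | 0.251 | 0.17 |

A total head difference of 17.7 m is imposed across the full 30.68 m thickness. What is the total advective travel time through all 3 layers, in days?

16.3

With flow normal to the layers, continuity requires the same specific discharge q through every layer.
Σ(b_i/K_i) = 3.78/0.785 + 13.2/6.70 + 13.7/0.251 = 61.37 d.
q = Δh / Σ(b_i/K_i) = 17.7 / 61.37 = 0.2884 m/day.
In each layer the seepage velocity is v_i = q/n_i, so the layer transit time is t_i = b_i·n_i / q:
  layer 1 (fine sand): t_1 = 3.78 × 0.28 / 0.2884 = 3.670 d
  layer 2 (karst limestone): t_2 = 13.2 × 0.10 / 0.2884 = 4.577 d
  layer 3 (silty sand): t_3 = 13.7 × 0.17 / 0.2884 = 8.075 d
Total t = Σ t_i = 16.32 days.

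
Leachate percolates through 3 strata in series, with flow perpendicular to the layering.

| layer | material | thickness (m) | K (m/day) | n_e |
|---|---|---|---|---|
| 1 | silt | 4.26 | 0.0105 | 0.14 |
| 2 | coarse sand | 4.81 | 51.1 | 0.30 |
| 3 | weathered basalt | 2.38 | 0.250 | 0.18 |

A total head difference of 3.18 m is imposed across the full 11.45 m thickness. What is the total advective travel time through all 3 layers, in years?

With flow normal to the layers, continuity requires the same specific discharge q through every layer.
Σ(b_i/K_i) = 4.26/0.0105 + 4.81/51.1 + 2.38/0.250 = 415.3 d.
q = Δh / Σ(b_i/K_i) = 3.18 / 415.3 = 0.007657 m/day.
In each layer the seepage velocity is v_i = q/n_i, so the layer transit time is t_i = b_i·n_i / q:
  layer 1 (silt): t_1 = 4.26 × 0.14 / 0.007657 = 77.89 d
  layer 2 (coarse sand): t_2 = 4.81 × 0.30 / 0.007657 = 188.5 d
  layer 3 (weathered basalt): t_3 = 2.38 × 0.18 / 0.007657 = 55.95 d
Total t = Σ t_i = 322.3 days = 0.8824 years.

0.882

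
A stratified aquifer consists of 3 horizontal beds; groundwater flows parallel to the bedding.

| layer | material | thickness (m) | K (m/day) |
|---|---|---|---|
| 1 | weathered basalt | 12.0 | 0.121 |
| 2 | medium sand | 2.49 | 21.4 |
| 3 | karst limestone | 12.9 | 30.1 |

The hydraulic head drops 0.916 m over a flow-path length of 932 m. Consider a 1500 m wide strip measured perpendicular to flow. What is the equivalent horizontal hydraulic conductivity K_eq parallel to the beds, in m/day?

Flow is parallel to layering, so each bed carries its own Darcy discharge and the transmissivities add.
Σ(K_i·b_i) = 0.121×12.0 + 21.4×2.49 + 30.1×12.9 = 443.0 m²/day.
Total thickness b = 27.39 m, so K_eq = Σ(K_i·b_i)/b = 16.17 m/day.

16.2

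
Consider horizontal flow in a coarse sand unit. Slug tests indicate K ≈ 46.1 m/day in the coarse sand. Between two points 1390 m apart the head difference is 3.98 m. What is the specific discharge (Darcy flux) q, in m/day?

Hydraulic gradient i = Δh / L = 3.98 / 1390 = 0.002863.
Specific discharge q = K · i = 46.10 × 0.002863 = 0.1320 m/day.

0.132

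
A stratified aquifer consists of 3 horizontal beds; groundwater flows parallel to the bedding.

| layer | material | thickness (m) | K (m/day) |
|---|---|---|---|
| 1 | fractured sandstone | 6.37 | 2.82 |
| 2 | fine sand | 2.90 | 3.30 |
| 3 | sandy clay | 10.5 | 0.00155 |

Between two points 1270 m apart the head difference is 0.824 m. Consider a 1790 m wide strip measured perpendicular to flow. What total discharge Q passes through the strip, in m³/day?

32.0

Flow is parallel to layering, so each bed carries its own Darcy discharge and the transmissivities add.
Σ(K_i·b_i) = 2.82×6.37 + 3.30×2.90 + 0.00155×10.5 = 27.55 m²/day.
Hydraulic gradient i = Δh / L = 0.824 / 1270 = 0.0006488.
Q = Σ(K_i·b_i) · W · i = 27.55 × 1790 × 0.0006488 = 32.00 m³/day.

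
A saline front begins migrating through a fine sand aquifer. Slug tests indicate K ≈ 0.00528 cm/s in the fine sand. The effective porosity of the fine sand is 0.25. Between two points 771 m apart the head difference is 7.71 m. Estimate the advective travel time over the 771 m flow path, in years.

Convert K: 0.00528 cm/s × 864 = 4.562 m/day.
Hydraulic gradient i = Δh / L = 7.71 / 771 = 0.01000.
Darcy flux q = K · i = 4.562 × 0.01000 = 0.04562 m/day.
Seepage velocity v = q / n_e = 0.04562 / 0.25 = 0.1825 m/day.
Travel time t = L / v = 771 / 0.1825 = 4225 days = 11.57 years.

11.6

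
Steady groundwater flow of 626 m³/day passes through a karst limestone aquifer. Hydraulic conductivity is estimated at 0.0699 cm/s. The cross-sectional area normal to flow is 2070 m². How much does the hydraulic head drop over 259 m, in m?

Convert K: 0.0699 cm/s × 864 = 60.39 m/day.
From Q = K·A·i, i = Q / (K·A) = 626 / (60.39 × 2070) = 0.005007.
Head loss Δh = i · L = 0.005007 × 259 = 1.297 m.

1.30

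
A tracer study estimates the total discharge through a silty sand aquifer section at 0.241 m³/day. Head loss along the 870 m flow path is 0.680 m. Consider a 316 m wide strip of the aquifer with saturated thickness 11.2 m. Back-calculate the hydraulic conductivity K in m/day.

0.0871

Cross-sectional area A = 316 × 11.2 = 3539 m².
Hydraulic gradient i = Δh / L = 0.680 / 870 = 0.0007816.
From Q = K·A·i, K = Q / (A·i) = 0.241 / (3539 × 0.0007816) = 0.08712 m/day.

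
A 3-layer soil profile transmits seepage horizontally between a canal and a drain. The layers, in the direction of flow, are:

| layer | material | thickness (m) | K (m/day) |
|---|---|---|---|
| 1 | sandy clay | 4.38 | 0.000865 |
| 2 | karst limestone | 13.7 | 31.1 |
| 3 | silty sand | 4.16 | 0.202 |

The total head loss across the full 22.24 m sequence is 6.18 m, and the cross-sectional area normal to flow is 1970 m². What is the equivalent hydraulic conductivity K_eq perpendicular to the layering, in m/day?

0.00437

Flow is perpendicular to layering, so the layers act in series and the equivalent K is the thickness-weighted harmonic mean.
Total thickness L = 4.38 + 13.7 + 4.16 = 22.24 m.
Σ(b_i/K_i) = 4.38/0.000865 + 13.7/31.1 + 4.16/0.202 = 5085 d.
K_eq = L / Σ(b_i/K_i) = 22.24 / 5085 = 0.004374 m/day.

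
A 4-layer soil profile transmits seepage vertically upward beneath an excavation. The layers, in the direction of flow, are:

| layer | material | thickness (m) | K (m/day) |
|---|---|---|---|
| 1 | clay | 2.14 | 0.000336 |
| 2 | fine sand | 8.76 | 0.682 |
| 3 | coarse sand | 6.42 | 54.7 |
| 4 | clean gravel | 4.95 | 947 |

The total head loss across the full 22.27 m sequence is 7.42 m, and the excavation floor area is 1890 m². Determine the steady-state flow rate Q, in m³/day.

2.20

Flow is perpendicular to layering, so the layers act in series and the equivalent K is the thickness-weighted harmonic mean.
Total thickness L = 2.14 + 8.76 + 6.42 + 4.95 = 22.27 m.
Σ(b_i/K_i) = 2.14/0.000336 + 8.76/0.682 + 6.42/54.7 + 4.95/947 = 6382 d.
K_eq = L / Σ(b_i/K_i) = 22.27 / 6382 = 0.003489 m/day.
Q = K_eq · A · (Δh/L) = 0.003489 × 1890 × (7.42/22.27) = 2.197 m³/day.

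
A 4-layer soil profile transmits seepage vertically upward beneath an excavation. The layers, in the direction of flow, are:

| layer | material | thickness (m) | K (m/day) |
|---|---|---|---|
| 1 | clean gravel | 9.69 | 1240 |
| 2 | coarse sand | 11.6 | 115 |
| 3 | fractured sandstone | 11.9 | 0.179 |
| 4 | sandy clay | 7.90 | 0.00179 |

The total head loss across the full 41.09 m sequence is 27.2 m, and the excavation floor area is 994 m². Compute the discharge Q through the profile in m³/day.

6.04

Flow is perpendicular to layering, so the layers act in series and the equivalent K is the thickness-weighted harmonic mean.
Total thickness L = 9.69 + 11.6 + 11.9 + 7.90 = 41.09 m.
Σ(b_i/K_i) = 9.69/1240 + 11.6/115 + 11.9/0.179 + 7.90/0.00179 = 4480 d.
K_eq = L / Σ(b_i/K_i) = 41.09 / 4480 = 0.009172 m/day.
Q = K_eq · A · (Δh/L) = 0.009172 × 994 × (27.2/41.09) = 6.035 m³/day.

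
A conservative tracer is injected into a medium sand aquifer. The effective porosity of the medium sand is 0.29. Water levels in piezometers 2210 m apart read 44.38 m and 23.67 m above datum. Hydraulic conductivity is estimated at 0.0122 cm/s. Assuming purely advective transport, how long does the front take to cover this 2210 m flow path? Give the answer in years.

17.8

Convert K: 0.0122 cm/s × 864 = 10.54 m/day.
Hydraulic gradient i = (44.38 − 23.67) / 2210 = 20.71 / 2210 = 0.009371.
Darcy flux q = K · i = 10.54 × 0.009371 = 0.09878 m/day.
Seepage velocity v = q / n_e = 0.09878 / 0.29 = 0.3406 m/day.
Travel time t = L / v = 2210 / 0.3406 = 6488 days = 17.76 years.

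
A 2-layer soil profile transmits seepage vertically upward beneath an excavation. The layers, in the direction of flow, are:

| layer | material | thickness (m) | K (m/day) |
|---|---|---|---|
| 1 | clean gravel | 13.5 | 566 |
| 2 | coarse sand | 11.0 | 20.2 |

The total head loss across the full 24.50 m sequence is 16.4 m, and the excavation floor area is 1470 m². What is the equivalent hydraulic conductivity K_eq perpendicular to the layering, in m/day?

Flow is perpendicular to layering, so the layers act in series and the equivalent K is the thickness-weighted harmonic mean.
Total thickness L = 13.5 + 11.0 = 24.50 m.
Σ(b_i/K_i) = 13.5/566 + 11.0/20.2 = 0.5684 d.
K_eq = L / Σ(b_i/K_i) = 24.50 / 0.5684 = 43.10 m/day.

43.1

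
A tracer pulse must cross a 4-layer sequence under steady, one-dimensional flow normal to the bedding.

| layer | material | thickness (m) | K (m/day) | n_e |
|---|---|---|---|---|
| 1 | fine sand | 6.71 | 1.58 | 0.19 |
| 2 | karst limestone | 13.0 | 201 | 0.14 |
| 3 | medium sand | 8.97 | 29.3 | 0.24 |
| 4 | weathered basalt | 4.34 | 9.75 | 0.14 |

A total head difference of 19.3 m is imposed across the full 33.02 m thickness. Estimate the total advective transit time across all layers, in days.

With flow normal to the layers, continuity requires the same specific discharge q through every layer.
Σ(b_i/K_i) = 6.71/1.58 + 13.0/201 + 8.97/29.3 + 4.34/9.75 = 5.063 d.
q = Δh / Σ(b_i/K_i) = 19.3 / 5.063 = 3.812 m/day.
In each layer the seepage velocity is v_i = q/n_i, so the layer transit time is t_i = b_i·n_i / q:
  layer 1 (fine sand): t_1 = 6.71 × 0.19 / 3.812 = 0.3344 d
  layer 2 (karst limestone): t_2 = 13.0 × 0.14 / 3.812 = 0.4774 d
  layer 3 (medium sand): t_3 = 8.97 × 0.24 / 3.812 = 0.5647 d
  layer 4 (weathered basalt): t_4 = 4.34 × 0.14 / 3.812 = 0.1594 d
Total t = Σ t_i = 1.536 days.

1.54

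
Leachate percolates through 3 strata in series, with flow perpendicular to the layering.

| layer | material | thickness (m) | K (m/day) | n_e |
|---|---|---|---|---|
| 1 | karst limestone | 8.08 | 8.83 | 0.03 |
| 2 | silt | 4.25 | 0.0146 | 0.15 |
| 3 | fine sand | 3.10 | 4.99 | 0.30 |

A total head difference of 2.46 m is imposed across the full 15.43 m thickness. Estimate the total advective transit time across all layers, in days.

With flow normal to the layers, continuity requires the same specific discharge q through every layer.
Σ(b_i/K_i) = 8.08/8.83 + 4.25/0.0146 + 3.10/4.99 = 292.6 d.
q = Δh / Σ(b_i/K_i) = 2.46 / 292.6 = 0.008406 m/day.
In each layer the seepage velocity is v_i = q/n_i, so the layer transit time is t_i = b_i·n_i / q:
  layer 1 (karst limestone): t_1 = 8.08 × 0.03 / 0.008406 = 28.83 d
  layer 2 (silt): t_2 = 4.25 × 0.15 / 0.008406 = 75.83 d
  layer 3 (fine sand): t_3 = 3.10 × 0.30 / 0.008406 = 110.6 d
Total t = Σ t_i = 215.3 days.

215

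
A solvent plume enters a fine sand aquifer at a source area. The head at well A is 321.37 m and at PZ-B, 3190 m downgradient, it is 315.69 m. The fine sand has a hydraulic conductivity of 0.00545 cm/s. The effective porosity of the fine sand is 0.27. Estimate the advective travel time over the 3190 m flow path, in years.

Convert K: 0.00545 cm/s × 864 = 4.709 m/day.
Hydraulic gradient i = (321.37 − 315.69) / 3190 = 5.68 / 3190 = 0.001781.
Darcy flux q = K · i = 4.709 × 0.001781 = 0.008384 m/day.
Seepage velocity v = q / n_e = 0.008384 / 0.27 = 0.03105 m/day.
Travel time t = L / v = 3190 / 0.03105 = 1.027e+05 days = 281.3 years.

281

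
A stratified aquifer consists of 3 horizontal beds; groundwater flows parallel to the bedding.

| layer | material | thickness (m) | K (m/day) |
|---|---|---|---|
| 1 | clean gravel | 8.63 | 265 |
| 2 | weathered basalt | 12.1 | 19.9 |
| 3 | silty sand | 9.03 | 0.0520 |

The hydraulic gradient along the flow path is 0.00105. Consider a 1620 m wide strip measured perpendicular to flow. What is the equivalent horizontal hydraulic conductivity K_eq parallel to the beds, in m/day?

85.0

Flow is parallel to layering, so each bed carries its own Darcy discharge and the transmissivities add.
Σ(K_i·b_i) = 265×8.63 + 19.9×12.1 + 0.0520×9.03 = 2528 m²/day.
Total thickness b = 29.76 m, so K_eq = Σ(K_i·b_i)/b = 84.95 m/day.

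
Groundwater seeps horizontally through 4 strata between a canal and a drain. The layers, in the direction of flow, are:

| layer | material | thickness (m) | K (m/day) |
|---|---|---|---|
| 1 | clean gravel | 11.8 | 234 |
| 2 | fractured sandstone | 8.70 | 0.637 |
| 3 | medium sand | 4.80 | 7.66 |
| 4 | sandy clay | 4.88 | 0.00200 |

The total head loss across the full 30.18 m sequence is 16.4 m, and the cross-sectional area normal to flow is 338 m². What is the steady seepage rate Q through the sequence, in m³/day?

Flow is perpendicular to layering, so the layers act in series and the equivalent K is the thickness-weighted harmonic mean.
Total thickness L = 11.8 + 8.70 + 4.80 + 4.88 = 30.18 m.
Σ(b_i/K_i) = 11.8/234 + 8.70/0.637 + 4.80/7.66 + 4.88/0.00200 = 2454 d.
K_eq = L / Σ(b_i/K_i) = 30.18 / 2454 = 0.01230 m/day.
Q = K_eq · A · (Δh/L) = 0.01230 × 338 × (16.4/30.18) = 2.259 m³/day.

2.26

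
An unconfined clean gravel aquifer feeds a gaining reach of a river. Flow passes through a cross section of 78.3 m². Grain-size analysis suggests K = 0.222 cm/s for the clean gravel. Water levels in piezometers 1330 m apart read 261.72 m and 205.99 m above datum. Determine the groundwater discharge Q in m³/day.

629

Convert K: 0.222 cm/s × 864 = 191.8 m/day.
Hydraulic gradient i = (261.72 − 205.99) / 1330 = 55.73 / 1330 = 0.04190.
Darcy's law: Q = K · A · i = 191.8 × 78.30 × 0.04190 = 629.3 m³/day.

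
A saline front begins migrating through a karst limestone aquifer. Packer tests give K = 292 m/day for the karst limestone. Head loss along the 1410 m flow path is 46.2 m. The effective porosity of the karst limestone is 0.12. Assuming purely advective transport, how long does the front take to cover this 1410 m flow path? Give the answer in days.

17.7

Hydraulic gradient i = Δh / L = 46.2 / 1410 = 0.03277.
Darcy flux q = K · i = 292.0 × 0.03277 = 9.568 m/day.
Seepage velocity v = q / n_e = 9.568 / 0.12 = 79.73 m/day.
Travel time t = L / v = 1410 / 79.73 = 17.68 days.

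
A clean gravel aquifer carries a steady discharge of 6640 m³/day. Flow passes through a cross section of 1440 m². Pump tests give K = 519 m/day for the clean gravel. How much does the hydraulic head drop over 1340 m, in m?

From Q = K·A·i, i = Q / (K·A) = 6640 / (519.0 × 1440) = 0.008885.
Head loss Δh = i · L = 0.008885 × 1340 = 11.91 m.

11.9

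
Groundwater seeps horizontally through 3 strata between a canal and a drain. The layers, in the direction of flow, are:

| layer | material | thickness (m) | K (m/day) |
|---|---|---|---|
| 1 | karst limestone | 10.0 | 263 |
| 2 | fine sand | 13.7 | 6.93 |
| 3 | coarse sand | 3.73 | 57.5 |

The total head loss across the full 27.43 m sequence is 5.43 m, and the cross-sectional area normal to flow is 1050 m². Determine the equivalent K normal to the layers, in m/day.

13.2

Flow is perpendicular to layering, so the layers act in series and the equivalent K is the thickness-weighted harmonic mean.
Total thickness L = 10.0 + 13.7 + 3.73 = 27.43 m.
Σ(b_i/K_i) = 10.0/263 + 13.7/6.93 + 3.73/57.5 = 2.080 d.
K_eq = L / Σ(b_i/K_i) = 27.43 / 2.080 = 13.19 m/day.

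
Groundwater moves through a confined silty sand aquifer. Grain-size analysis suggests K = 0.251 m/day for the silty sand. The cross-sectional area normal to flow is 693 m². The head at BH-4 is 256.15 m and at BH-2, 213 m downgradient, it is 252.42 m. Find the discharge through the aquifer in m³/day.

3.05

Hydraulic gradient i = (256.15 − 252.42) / 213 = 3.73 / 213 = 0.01751.
Darcy's law: Q = K · A · i = 0.2510 × 693.0 × 0.01751 = 3.046 m³/day.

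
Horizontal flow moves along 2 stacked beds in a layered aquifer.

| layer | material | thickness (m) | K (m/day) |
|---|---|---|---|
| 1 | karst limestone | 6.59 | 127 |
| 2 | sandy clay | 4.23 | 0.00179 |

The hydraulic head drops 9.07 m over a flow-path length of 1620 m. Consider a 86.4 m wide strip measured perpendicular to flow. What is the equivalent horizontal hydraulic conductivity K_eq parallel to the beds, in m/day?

Flow is parallel to layering, so each bed carries its own Darcy discharge and the transmissivities add.
Σ(K_i·b_i) = 127×6.59 + 0.00179×4.23 = 836.9 m²/day.
Total thickness b = 10.82 m, so K_eq = Σ(K_i·b_i)/b = 77.35 m/day.

77.4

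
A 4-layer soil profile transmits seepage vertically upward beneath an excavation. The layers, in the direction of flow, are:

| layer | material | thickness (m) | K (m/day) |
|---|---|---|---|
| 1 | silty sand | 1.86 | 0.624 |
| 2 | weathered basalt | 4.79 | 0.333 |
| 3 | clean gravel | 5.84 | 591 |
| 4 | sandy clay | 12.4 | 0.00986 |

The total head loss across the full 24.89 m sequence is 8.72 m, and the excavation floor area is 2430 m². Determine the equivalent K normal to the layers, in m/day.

0.0195

Flow is perpendicular to layering, so the layers act in series and the equivalent K is the thickness-weighted harmonic mean.
Total thickness L = 1.86 + 4.79 + 5.84 + 12.4 = 24.89 m.
Σ(b_i/K_i) = 1.86/0.624 + 4.79/0.333 + 5.84/591 + 12.4/0.00986 = 1275 d.
K_eq = L / Σ(b_i/K_i) = 24.89 / 1275 = 0.01952 m/day.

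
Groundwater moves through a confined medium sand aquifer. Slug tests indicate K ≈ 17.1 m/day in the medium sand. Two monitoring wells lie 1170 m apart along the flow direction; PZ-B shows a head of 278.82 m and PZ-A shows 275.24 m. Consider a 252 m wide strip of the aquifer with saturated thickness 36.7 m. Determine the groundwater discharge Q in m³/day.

Cross-sectional area A = 252 × 36.7 = 9248 m².
Hydraulic gradient i = (278.82 − 275.24) / 1170 = 3.58 / 1170 = 0.003060.
Darcy's law: Q = K · A · i = 17.10 × 9248 × 0.003060 = 483.9 m³/day.

484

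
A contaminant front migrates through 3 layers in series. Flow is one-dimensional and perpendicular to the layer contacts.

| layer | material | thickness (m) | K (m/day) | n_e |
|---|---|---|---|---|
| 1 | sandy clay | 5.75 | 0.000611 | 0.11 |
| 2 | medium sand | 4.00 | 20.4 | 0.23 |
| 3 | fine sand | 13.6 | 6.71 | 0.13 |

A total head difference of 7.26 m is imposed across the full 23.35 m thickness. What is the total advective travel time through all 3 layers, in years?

11.8

With flow normal to the layers, continuity requires the same specific discharge q through every layer.
Σ(b_i/K_i) = 5.75/0.000611 + 4.00/20.4 + 13.6/6.71 = 9413 d.
q = Δh / Σ(b_i/K_i) = 7.26 / 9413 = 0.0007713 m/day.
In each layer the seepage velocity is v_i = q/n_i, so the layer transit time is t_i = b_i·n_i / q:
  layer 1 (sandy clay): t_1 = 5.75 × 0.11 / 0.0007713 = 820.1 d
  layer 2 (medium sand): t_2 = 4.00 × 0.23 / 0.0007713 = 1193 d
  layer 3 (fine sand): t_3 = 13.6 × 0.13 / 0.0007713 = 2292 d
Total t = Σ t_i = 4305 days = 11.79 years.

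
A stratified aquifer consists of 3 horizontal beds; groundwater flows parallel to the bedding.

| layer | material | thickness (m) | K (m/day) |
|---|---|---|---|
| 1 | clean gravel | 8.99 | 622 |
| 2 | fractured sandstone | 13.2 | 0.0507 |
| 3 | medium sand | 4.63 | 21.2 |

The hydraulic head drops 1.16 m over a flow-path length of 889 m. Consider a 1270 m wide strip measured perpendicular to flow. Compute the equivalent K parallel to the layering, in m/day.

Flow is parallel to layering, so each bed carries its own Darcy discharge and the transmissivities add.
Σ(K_i·b_i) = 622×8.99 + 0.0507×13.2 + 21.2×4.63 = 5691 m²/day.
Total thickness b = 26.82 m, so K_eq = Σ(K_i·b_i)/b = 212.2 m/day.

212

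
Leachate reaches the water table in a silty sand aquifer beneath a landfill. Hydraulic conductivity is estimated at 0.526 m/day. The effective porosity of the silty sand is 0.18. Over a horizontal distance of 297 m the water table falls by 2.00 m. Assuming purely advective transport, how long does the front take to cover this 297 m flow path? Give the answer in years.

Hydraulic gradient i = Δh / L = 2.00 / 297 = 0.006734.
Darcy flux q = K · i = 0.5260 × 0.006734 = 0.003542 m/day.
Seepage velocity v = q / n_e = 0.003542 / 0.18 = 0.01968 m/day.
Travel time t = L / v = 297 / 0.01968 = 15093 days = 41.32 years.

41.3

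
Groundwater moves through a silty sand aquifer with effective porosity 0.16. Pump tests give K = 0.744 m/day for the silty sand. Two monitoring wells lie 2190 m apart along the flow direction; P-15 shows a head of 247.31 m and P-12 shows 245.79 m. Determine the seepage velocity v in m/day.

0.00323

Hydraulic gradient i = (247.31 − 245.79) / 2190 = 1.52 / 2190 = 0.0006941.
Darcy flux q = K · i = 0.7440 × 0.0006941 = 0.0005164 m/day.
Seepage velocity v = q / n_e = 0.0005164 / 0.16 = 0.003227 m/day.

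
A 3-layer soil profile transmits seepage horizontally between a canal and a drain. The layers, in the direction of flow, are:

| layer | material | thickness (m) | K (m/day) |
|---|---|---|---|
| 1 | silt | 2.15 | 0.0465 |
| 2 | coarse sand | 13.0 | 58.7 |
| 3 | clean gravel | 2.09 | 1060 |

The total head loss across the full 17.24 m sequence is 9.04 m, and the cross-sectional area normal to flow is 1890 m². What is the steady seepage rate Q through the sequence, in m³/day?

368

Flow is perpendicular to layering, so the layers act in series and the equivalent K is the thickness-weighted harmonic mean.
Total thickness L = 2.15 + 13.0 + 2.09 = 17.24 m.
Σ(b_i/K_i) = 2.15/0.0465 + 13.0/58.7 + 2.09/1060 = 46.46 d.
K_eq = L / Σ(b_i/K_i) = 17.24 / 46.46 = 0.3711 m/day.
Q = K_eq · A · (Δh/L) = 0.3711 × 1890 × (9.04/17.24) = 367.7 m³/day.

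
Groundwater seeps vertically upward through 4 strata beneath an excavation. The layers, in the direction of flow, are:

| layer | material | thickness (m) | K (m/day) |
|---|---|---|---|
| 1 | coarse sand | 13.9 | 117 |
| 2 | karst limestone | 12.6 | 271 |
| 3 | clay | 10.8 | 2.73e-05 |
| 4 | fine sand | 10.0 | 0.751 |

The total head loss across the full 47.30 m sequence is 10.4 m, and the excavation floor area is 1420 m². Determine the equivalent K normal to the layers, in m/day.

0.000120

Flow is perpendicular to layering, so the layers act in series and the equivalent K is the thickness-weighted harmonic mean.
Total thickness L = 13.9 + 12.6 + 10.8 + 10.0 = 47.30 m.
Σ(b_i/K_i) = 13.9/117 + 12.6/271 + 10.8/2.73e-05 + 10.0/0.751 = 3.956e+05 d.
K_eq = L / Σ(b_i/K_i) = 47.30 / 3.956e+05 = 0.0001196 m/day.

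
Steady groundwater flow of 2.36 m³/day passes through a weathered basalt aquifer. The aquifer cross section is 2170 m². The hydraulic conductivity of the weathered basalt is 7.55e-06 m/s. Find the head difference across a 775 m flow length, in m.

Convert K: 7.55e-06 m/s × 86400 = 0.6523 m/day.
From Q = K·A·i, i = Q / (K·A) = 2.36 / (0.6523 × 2170) = 0.001667.
Head loss Δh = i · L = 0.001667 × 775 = 1.292 m.

1.29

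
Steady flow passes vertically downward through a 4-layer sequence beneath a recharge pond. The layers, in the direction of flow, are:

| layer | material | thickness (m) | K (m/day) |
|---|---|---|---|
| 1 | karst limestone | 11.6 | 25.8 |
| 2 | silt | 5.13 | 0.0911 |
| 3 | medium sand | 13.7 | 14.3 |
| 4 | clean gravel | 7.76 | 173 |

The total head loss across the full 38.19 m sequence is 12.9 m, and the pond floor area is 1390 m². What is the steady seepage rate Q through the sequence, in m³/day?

Flow is perpendicular to layering, so the layers act in series and the equivalent K is the thickness-weighted harmonic mean.
Total thickness L = 11.6 + 5.13 + 13.7 + 7.76 = 38.19 m.
Σ(b_i/K_i) = 11.6/25.8 + 5.13/0.0911 + 13.7/14.3 + 7.76/173 = 57.76 d.
K_eq = L / Σ(b_i/K_i) = 38.19 / 57.76 = 0.6611 m/day.
Q = K_eq · A · (Δh/L) = 0.6611 × 1390 × (12.9/38.19) = 310.4 m³/day.

310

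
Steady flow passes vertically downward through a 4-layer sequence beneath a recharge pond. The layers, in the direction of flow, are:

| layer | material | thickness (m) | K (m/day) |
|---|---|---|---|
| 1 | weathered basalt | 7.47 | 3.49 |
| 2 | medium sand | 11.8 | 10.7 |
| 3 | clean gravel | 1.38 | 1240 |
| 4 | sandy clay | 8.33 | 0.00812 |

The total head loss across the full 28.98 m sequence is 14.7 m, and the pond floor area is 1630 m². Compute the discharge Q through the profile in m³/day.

23.3

Flow is perpendicular to layering, so the layers act in series and the equivalent K is the thickness-weighted harmonic mean.
Total thickness L = 7.47 + 11.8 + 1.38 + 8.33 = 28.98 m.
Σ(b_i/K_i) = 7.47/3.49 + 11.8/10.7 + 1.38/1240 + 8.33/0.00812 = 1029 d.
K_eq = L / Σ(b_i/K_i) = 28.98 / 1029 = 0.02816 m/day.
Q = K_eq · A · (Δh/L) = 0.02816 × 1630 × (14.7/28.98) = 23.28 m³/day.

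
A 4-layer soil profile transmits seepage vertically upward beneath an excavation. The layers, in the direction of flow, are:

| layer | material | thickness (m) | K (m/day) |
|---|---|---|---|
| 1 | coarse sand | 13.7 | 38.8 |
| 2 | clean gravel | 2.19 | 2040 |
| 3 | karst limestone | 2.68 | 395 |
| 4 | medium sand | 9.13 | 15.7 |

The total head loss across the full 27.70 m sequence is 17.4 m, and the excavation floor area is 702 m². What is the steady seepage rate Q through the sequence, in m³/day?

13000

Flow is perpendicular to layering, so the layers act in series and the equivalent K is the thickness-weighted harmonic mean.
Total thickness L = 13.7 + 2.19 + 2.68 + 9.13 = 27.70 m.
Σ(b_i/K_i) = 13.7/38.8 + 2.19/2040 + 2.68/395 + 9.13/15.7 = 0.9425 d.
K_eq = L / Σ(b_i/K_i) = 27.70 / 0.9425 = 29.39 m/day.
Q = K_eq · A · (Δh/L) = 29.39 × 702 × (17.4/27.70) = 12960 m³/day.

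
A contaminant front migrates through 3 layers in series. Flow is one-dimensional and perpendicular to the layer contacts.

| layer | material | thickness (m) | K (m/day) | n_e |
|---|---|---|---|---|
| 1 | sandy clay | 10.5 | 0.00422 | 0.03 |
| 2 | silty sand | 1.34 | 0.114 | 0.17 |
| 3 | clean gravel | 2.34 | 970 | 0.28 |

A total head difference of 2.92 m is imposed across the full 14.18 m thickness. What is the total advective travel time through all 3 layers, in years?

With flow normal to the layers, continuity requires the same specific discharge q through every layer.
Σ(b_i/K_i) = 10.5/0.00422 + 1.34/0.114 + 2.34/970 = 2500 d.
q = Δh / Σ(b_i/K_i) = 2.92 / 2500 = 0.001168 m/day.
In each layer the seepage velocity is v_i = q/n_i, so the layer transit time is t_i = b_i·n_i / q:
  layer 1 (sandy clay): t_1 = 10.5 × 0.03 / 0.001168 = 269.7 d
  layer 2 (silty sand): t_2 = 1.34 × 0.17 / 0.001168 = 195.0 d
  layer 3 (clean gravel): t_3 = 2.34 × 0.28 / 0.001168 = 560.9 d
Total t = Σ t_i = 1026 days = 2.808 years.

2.81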